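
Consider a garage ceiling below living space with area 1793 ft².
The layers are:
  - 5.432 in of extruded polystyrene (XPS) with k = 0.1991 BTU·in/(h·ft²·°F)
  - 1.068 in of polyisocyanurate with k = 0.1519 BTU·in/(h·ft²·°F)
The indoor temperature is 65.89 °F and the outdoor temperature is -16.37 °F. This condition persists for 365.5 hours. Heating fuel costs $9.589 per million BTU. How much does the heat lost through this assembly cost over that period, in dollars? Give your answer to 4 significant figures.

5.432/0.1991 = 27.283
1.068/0.1519 = 7.0309
R_total = 27.283 + 7.0309 = 34.314 ft²·°F·h/BTU
Q = 1793 × (65.89 − (-16.37)) / 34.314 = 4298.3 BTU/h
E = 4298.3 × 365.5 = 1571000 BTU
Cost = 1571000/10⁶ × 9.589 = $15.065

15.06 dollars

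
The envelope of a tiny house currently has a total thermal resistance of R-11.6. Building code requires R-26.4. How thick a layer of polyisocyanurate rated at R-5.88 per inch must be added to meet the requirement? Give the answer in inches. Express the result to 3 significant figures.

2.52 in

ΔR = 26.4 − 11.6 = 14.8 ft²·°F·h/BTU
L = ΔR / (R/in) = 14.8/5.88 = 2.517 in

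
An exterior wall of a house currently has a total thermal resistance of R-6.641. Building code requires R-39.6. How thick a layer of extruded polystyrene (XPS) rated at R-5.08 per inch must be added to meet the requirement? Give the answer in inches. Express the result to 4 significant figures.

6.488 in

ΔR = 39.6 − 6.641 = 32.959 ft²·°F·h/BTU
L = ΔR / (R/in) = 32.959/5.08 = 6.488 in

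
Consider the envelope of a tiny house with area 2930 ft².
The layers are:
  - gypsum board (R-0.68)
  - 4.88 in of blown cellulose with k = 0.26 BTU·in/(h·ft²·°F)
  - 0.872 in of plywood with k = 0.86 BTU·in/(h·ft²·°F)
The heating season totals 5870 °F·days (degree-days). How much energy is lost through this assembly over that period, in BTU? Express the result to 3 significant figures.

4.88/0.26 = 18.77
0.872/0.86 = 1.014
R_total = 0.68 + 18.77 + 1.014 = 20.46 ft²·°F·h/BTU
E = A × HDD × 24 / R = 2930 × 5870 × 24 / 20.46 = 20170000 BTU

20200000 BTU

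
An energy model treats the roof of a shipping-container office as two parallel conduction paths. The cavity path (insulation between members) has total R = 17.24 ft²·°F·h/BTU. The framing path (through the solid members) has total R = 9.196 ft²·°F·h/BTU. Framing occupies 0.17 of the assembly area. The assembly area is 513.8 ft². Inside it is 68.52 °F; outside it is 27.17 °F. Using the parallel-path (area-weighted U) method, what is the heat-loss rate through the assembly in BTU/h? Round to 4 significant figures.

U_eff = 0.83/17.24 + 0.17/9.196 = 0.048144 + 0.018486 = 0.06663
R_eff = 1/U_eff = 15.008 ft²·°F·h/BTU
Q = 513.8 × (68.52 − 27.17) / 15.008 = 1415.6 BTU/h

1416 BTU/h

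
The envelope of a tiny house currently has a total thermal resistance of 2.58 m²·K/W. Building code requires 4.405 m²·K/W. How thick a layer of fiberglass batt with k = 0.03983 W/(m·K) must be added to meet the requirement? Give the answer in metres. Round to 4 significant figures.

0.07269 m

ΔR = 4.405 − 2.58 = 1.825 m²·K/W
L = ΔR × k = 1.825 × 0.03983 = 0.07269 m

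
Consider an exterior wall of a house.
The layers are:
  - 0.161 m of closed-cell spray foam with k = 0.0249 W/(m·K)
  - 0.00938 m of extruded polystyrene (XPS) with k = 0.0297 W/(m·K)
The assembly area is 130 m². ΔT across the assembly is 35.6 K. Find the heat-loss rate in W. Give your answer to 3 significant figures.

0.161/0.0249 = 6.466
0.00938/0.0297 = 0.3158
R_total = 6.466 + 0.3158 = 6.782 m²·K/W
Q = A·ΔT/R = 130 × 35.6 / 6.782 = 682.4 W

682 W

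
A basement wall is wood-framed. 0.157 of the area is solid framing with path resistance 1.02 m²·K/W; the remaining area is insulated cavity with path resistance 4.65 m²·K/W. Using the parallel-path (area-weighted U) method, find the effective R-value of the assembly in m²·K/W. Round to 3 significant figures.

U_eff = 0.843/4.65 + 0.157/1.02 = 0.1813 + 0.1539 = 0.3352
R_eff = 1/U_eff = 2.983 m²·K/W

2.98 m²·K/W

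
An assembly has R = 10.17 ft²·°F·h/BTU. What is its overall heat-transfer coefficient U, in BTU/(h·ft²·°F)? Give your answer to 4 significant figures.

0.09833 BTU/(h·ft²·°F)

U = 1/R = 1/10.17 = 0.098328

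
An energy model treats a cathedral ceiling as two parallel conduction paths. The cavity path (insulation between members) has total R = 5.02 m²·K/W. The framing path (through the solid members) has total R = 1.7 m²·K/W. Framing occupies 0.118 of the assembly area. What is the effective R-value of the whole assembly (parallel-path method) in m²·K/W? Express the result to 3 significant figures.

4.08 m²·K/W

U_eff = 0.882/5.02 + 0.118/1.7 = 0.1757 + 0.06941 = 0.2451
R_eff = 1/U_eff = 4.08 m²·K/W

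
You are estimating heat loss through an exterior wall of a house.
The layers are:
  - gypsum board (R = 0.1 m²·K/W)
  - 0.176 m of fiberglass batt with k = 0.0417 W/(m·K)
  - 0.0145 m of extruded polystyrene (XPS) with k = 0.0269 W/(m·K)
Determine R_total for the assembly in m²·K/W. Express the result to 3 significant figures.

4.86 m²·K/W

0.176/0.0417 = 4.221
0.0145/0.0269 = 0.539
R_total = 0.1 + 4.221 + 0.539 = 4.86 m²·K/W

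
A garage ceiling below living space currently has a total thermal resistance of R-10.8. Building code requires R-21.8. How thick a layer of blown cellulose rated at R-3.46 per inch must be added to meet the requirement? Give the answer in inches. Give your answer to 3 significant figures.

3.18 in

ΔR = 21.8 − 10.8 = 11 ft²·°F·h/BTU
L = ΔR / (R/in) = 11/3.46 = 3.179 in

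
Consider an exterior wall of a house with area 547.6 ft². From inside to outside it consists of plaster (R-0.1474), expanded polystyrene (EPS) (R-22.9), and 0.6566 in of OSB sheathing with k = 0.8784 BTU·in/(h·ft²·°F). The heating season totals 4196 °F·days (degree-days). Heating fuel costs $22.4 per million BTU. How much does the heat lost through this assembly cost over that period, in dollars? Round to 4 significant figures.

51.91 dollars

0.6566/0.8784 = 0.7475
R_total = 0.1474 + 22.9 + 0.7475 = 23.795 ft²·°F·h/BTU
E = A × HDD × 24 / R = 547.6 × 4196 × 24 / 23.795 = 2317500 BTU
Cost = 2317500/10⁶ × 22.4 = $51.913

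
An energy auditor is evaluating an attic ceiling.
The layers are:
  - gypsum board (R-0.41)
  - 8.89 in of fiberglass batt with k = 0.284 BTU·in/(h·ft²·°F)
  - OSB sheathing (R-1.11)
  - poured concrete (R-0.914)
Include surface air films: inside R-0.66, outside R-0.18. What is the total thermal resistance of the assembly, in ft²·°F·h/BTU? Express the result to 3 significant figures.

34.6 ft²·°F·h/BTU

8.89/0.284 = 31.3
R_total = 0.66 + 0.41 + 31.3 + 1.11 + 0.914 + 0.18 = 34.58 ft²·°F·h/BTU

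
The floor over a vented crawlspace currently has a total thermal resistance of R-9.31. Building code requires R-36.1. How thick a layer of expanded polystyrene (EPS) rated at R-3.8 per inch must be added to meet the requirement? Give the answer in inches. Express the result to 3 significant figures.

7.05 in

ΔR = 36.1 − 9.31 = 26.79 ft²·°F·h/BTU
L = ΔR / (R/in) = 26.79/3.8 = 7.05 in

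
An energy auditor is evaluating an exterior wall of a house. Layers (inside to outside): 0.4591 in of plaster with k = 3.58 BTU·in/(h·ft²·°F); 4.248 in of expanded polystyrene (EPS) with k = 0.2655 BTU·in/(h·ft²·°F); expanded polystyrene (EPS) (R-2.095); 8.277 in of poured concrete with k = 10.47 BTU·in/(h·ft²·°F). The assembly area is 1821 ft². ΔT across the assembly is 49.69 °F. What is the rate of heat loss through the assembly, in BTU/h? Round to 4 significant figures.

4759 BTU/h

0.4591/3.58 = 0.12824
4.248/0.2655 = 16
8.277/10.47 = 0.79054
R_total = 0.12824 + 16 + 2.095 + 0.79054 = 19.014 ft²·°F·h/BTU
Q = A·ΔT/R = 1821 × 49.69 / 19.014 = 4758.9 BTU/h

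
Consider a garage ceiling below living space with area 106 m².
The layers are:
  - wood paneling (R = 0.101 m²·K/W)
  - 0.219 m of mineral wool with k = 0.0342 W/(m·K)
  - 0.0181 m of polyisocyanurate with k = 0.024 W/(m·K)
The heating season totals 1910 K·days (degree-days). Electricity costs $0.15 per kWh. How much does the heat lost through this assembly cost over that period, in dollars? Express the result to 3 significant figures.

0.219/0.0342 = 6.404
0.0181/0.024 = 0.7542
R_total = 0.101 + 6.404 + 0.7542 = 7.259 m²·K/W
E = A × HDD × 24 / R / 1000 = 106 × 1910 × 24 / 7.259 / 1000 = 669.4 kWh
Cost = 669.4 × 0.15 = $100.4

100 dollars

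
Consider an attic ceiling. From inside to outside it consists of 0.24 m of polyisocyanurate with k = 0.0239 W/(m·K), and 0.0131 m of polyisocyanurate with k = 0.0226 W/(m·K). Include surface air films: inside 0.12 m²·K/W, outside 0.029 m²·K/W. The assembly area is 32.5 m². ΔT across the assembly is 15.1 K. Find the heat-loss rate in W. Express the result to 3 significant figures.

45.6 W

0.24/0.0239 = 10.04
0.0131/0.0226 = 0.5796
R_total = 0.12 + 10.04 + 0.5796 + 0.029 = 10.77 m²·K/W
Q = A·ΔT/R = 32.5 × 15.1 / 10.77 = 45.56 W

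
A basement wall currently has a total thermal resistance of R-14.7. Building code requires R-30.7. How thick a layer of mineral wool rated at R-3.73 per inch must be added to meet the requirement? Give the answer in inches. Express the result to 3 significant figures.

4.29 in

ΔR = 30.7 − 14.7 = 16 ft²·°F·h/BTU
L = ΔR / (R/in) = 16/3.73 = 4.29 in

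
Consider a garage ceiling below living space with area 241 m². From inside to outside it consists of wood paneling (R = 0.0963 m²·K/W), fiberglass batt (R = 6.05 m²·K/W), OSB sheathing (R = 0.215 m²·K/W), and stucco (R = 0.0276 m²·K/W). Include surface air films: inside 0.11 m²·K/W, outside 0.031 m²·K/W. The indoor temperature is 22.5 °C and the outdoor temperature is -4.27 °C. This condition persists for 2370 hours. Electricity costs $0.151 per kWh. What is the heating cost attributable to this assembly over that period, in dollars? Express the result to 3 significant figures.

R_total = 0.11 + 0.0963 + 6.05 + 0.215 + 0.0276 + 0.031 = 6.53 m²·K/W
Q = 241 × (22.5 − (-4.27)) / 6.53 = 988 W
E = 988 W × 2370 h / 1000 = 2342 kWh
Cost = 2342 × 0.151 = $353.6

354 dollars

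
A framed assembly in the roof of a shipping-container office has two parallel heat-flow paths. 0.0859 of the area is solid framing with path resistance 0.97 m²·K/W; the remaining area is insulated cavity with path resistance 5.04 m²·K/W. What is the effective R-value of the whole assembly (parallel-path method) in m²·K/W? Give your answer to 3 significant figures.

U_eff = 0.9141/5.04 + 0.0859/0.97 = 0.1814 + 0.08856 = 0.2699
R_eff = 1/U_eff = 3.705 m²·K/W

3.70 m²·K/W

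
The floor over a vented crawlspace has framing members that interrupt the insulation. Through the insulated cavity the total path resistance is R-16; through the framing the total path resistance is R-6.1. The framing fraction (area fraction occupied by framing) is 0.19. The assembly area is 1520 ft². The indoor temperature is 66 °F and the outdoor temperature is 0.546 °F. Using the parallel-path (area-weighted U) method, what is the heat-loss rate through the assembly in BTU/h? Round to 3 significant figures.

8140 BTU/h

U_eff = 0.81/16 + 0.19/6.1 = 0.05063 + 0.03115 = 0.08177
R_eff = 1/U_eff = 12.23 ft²·°F·h/BTU
Q = 1520 × (66 − 0.546) / 12.23 = 8136 BTU/h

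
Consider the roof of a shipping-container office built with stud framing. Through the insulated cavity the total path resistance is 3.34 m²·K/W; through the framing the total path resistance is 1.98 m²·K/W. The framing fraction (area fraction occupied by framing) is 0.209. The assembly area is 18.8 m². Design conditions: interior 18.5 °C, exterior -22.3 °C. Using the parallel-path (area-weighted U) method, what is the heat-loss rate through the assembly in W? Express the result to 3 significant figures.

U_eff = 0.791/3.34 + 0.209/1.98 = 0.2368 + 0.1056 = 0.3424
R_eff = 1/U_eff = 2.921 m²·K/W
Q = 18.8 × (18.5 − (-22.3)) / 2.921 = 262.6 W

263 W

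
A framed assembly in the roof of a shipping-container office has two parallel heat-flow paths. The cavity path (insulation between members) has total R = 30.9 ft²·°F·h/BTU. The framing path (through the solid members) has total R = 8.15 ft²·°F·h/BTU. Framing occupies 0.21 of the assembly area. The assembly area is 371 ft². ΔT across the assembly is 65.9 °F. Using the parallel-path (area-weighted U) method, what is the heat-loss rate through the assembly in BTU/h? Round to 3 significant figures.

U_eff = 0.79/30.9 + 0.21/8.15 = 0.02557 + 0.02577 = 0.05133
R_eff = 1/U_eff = 19.48 ft²·°F·h/BTU
Q = 371 × 65.9 / 19.48 = 1255 BTU/h

1260 BTU/h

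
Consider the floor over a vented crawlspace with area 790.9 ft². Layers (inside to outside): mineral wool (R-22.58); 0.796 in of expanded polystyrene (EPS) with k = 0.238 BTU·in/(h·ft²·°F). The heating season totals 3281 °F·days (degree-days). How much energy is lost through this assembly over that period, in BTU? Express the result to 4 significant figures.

0.796/0.238 = 3.3445
R_total = 22.58 + 3.3445 = 25.925 ft²·°F·h/BTU
E = A × HDD × 24 / R = 790.9 × 3281 × 24 / 25.925 = 2402300 BTU

2402000 BTU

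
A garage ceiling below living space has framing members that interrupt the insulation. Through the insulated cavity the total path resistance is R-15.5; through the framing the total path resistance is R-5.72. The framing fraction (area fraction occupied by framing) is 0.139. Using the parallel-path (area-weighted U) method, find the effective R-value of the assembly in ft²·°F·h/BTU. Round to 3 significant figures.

U_eff = 0.861/15.5 + 0.139/5.72 = 0.05555 + 0.0243 = 0.07985
R_eff = 1/U_eff = 12.52 ft²·°F·h/BTU

12.5 ft²·°F·h/BTU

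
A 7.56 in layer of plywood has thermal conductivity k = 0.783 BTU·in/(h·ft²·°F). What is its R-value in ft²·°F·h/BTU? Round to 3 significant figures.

R = L/k = 7.56/0.783 = 9.655 ft²·°F·h/BTU

9.66 ft²·°F·h/BTU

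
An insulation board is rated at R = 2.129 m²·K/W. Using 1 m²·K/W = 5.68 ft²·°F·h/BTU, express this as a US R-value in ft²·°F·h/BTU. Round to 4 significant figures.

R_US = 2.129 × 5.68 = 12.093

12.09 ft²·°F·h/BTU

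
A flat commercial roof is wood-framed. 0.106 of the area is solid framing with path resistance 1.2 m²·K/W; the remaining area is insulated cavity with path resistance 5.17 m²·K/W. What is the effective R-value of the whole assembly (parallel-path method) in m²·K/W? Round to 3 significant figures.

3.83 m²·K/W

U_eff = 0.894/5.17 + 0.106/1.2 = 0.1729 + 0.08833 = 0.2613
R_eff = 1/U_eff = 3.828 m²·K/W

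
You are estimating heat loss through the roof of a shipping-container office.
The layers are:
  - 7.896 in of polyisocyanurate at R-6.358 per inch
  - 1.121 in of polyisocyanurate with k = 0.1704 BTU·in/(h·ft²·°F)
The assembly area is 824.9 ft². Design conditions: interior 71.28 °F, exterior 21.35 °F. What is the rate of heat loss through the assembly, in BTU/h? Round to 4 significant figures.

725.4 BTU/h

7.896 × 6.358 = 50.203
1.121/0.1704 = 6.5786
R_total = 50.203 + 6.5786 = 56.781 ft²·°F·h/BTU
Q = A·ΔT/R = 824.9 × (71.28 − 21.35) / 56.781 = 725.37 BTU/h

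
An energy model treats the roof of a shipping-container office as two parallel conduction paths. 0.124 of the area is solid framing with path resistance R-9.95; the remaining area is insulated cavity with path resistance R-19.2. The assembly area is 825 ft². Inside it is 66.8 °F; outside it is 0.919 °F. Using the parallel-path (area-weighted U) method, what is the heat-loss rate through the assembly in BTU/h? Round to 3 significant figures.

U_eff = 0.876/19.2 + 0.124/9.95 = 0.04562 + 0.01246 = 0.05809
R_eff = 1/U_eff = 17.22 ft²·°F·h/BTU
Q = 825 × (66.8 − 0.919) / 17.22 = 3157 BTU/h

3160 BTU/h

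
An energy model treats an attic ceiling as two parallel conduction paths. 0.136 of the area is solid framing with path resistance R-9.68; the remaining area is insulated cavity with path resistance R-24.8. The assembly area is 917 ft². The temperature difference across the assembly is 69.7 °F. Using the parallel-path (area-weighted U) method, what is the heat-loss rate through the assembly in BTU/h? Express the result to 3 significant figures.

U_eff = 0.864/24.8 + 0.136/9.68 = 0.03484 + 0.01405 = 0.04889
R_eff = 1/U_eff = 20.45 ft²·°F·h/BTU
Q = 917 × 69.7 / 20.45 = 3125 BTU/h

3120 BTU/h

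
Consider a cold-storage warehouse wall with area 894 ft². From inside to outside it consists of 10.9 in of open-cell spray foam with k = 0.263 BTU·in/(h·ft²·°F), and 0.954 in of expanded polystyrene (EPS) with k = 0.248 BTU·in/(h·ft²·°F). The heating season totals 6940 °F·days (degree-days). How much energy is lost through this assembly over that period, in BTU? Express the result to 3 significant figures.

10.9/0.263 = 41.44
0.954/0.248 = 3.847
R_total = 41.44 + 3.847 = 45.29 ft²·°F·h/BTU
E = A × HDD × 24 / R = 894 × 6940 × 24 / 45.29 = 3288000 BTU

3290000 BTU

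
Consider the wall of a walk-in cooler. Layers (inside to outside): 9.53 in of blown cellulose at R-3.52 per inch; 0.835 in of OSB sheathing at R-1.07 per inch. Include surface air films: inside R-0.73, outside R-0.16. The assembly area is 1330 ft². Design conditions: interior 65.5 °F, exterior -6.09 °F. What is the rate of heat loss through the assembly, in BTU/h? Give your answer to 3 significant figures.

2700 BTU/h

9.53 × 3.52 = 33.55
0.835 × 1.07 = 0.8934
R_total = 0.73 + 33.55 + 0.8934 + 0.16 = 35.33 ft²·°F·h/BTU
Q = A·ΔT/R = 1330 × (65.5 − (-6.09)) / 35.33 = 2695 BTU/h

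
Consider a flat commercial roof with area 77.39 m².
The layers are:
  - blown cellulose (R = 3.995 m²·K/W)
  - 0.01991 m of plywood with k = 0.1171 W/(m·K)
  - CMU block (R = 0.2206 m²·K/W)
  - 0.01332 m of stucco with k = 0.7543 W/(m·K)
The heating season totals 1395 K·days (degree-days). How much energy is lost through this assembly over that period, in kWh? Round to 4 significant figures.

0.01991/0.1171 = 0.17003
0.01332/0.7543 = 0.017659
R_total = 3.995 + 0.17003 + 0.2206 + 0.017659 = 4.4033 m²·K/W
E = A × HDD × 24 / R / 1000 = 77.39 × 1395 × 24 / 4.4033 / 1000 = 588.43 kWh

588.4 kWh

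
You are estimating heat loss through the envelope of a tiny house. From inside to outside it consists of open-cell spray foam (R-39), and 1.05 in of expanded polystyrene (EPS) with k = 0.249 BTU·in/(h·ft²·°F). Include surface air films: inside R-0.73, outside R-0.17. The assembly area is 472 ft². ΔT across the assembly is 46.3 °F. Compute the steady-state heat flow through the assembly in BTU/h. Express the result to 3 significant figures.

1.05/0.249 = 4.217
R_total = 0.73 + 39 + 4.217 + 0.17 = 44.12 ft²·°F·h/BTU
Q = A·ΔT/R = 472 × 46.3 / 44.12 = 495.4 BTU/h

495 BTU/h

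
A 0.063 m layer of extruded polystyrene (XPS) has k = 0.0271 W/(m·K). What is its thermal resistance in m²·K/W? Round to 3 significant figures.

R = L/k = 0.063/0.0271 = 2.325 m²·K/W

2.32 m²·K/W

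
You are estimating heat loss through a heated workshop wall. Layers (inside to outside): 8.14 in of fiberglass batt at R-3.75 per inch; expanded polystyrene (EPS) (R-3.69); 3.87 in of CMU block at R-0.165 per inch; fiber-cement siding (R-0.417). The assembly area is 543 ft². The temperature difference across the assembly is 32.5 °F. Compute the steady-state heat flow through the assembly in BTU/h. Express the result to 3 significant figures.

8.14 × 3.75 = 30.53
3.87 × 0.165 = 0.6386
R_total = 30.53 + 3.69 + 0.6386 + 0.417 = 35.27 ft²·°F·h/BTU
Q = A·ΔT/R = 543 × 32.5 / 35.27 = 500.3 BTU/h

500 BTU/h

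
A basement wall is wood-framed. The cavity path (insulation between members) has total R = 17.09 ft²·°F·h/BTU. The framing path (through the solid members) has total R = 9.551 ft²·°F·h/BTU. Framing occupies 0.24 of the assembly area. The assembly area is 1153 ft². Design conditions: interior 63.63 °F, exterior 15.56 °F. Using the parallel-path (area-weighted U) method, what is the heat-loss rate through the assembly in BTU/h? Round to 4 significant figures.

U_eff = 0.76/17.09 + 0.24/9.551 = 0.04447 + 0.025128 = 0.069599
R_eff = 1/U_eff = 14.368 ft²·°F·h/BTU
Q = 1153 × (63.63 − 15.56) / 14.368 = 3857.5 BTU/h

3857 BTU/h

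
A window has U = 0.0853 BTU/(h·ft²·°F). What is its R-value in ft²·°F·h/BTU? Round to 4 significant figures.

R = 1/U = 1/0.0853 = 11.723

11.72 ft²·°F·h/BTU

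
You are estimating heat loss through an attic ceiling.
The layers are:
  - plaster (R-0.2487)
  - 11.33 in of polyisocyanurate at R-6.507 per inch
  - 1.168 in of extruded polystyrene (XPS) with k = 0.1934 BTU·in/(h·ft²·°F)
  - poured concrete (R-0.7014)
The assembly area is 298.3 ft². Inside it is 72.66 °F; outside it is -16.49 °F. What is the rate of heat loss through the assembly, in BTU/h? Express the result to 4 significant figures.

329.5 BTU/h

11.33 × 6.507 = 73.724
1.168/0.1934 = 6.0393
R_total = 0.2487 + 73.724 + 6.0393 + 0.7014 = 80.714 ft²·°F·h/BTU
Q = A·ΔT/R = 298.3 × (72.66 − (-16.49)) / 80.714 = 329.48 BTU/h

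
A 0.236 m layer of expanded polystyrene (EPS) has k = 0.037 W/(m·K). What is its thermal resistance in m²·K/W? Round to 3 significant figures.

6.38 m²·K/W

R = L/k = 0.236/0.037 = 6.378 m²·K/W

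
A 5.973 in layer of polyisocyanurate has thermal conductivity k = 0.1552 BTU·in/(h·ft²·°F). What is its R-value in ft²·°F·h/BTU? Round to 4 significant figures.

38.49 ft²·°F·h/BTU

R = L/k = 5.973/0.1552 = 38.486 ft²·°F·h/BTU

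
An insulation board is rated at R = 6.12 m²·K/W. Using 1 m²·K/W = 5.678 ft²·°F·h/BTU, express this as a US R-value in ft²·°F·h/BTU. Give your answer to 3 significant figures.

34.7 ft²·°F·h/BTU

R_US = 6.12 × 5.678 = 34.75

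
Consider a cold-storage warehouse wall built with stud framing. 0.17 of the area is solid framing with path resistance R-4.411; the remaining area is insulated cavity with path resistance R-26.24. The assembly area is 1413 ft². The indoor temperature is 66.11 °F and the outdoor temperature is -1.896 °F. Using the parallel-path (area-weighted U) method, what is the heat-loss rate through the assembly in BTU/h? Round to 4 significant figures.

6743 BTU/h

U_eff = 0.83/26.24 + 0.17/4.411 = 0.031631 + 0.03854 = 0.070171
R_eff = 1/U_eff = 14.251 ft²·°F·h/BTU
Q = 1413 × (66.11 − (-1.896)) / 14.251 = 6742.9 BTU/h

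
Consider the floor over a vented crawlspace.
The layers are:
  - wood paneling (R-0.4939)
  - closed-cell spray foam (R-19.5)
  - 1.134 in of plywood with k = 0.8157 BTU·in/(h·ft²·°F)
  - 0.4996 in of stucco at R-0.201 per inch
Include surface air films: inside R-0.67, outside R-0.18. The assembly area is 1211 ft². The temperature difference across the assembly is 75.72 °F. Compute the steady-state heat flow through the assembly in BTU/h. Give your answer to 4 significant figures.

1.134/0.8157 = 1.3902
0.4996 × 0.201 = 0.10042
R_total = 0.67 + 0.4939 + 19.5 + 1.3902 + 0.10042 + 0.18 = 22.335 ft²·°F·h/BTU
Q = A·ΔT/R = 1211 × 75.72 / 22.335 = 4105.6 BTU/h

4106 BTU/h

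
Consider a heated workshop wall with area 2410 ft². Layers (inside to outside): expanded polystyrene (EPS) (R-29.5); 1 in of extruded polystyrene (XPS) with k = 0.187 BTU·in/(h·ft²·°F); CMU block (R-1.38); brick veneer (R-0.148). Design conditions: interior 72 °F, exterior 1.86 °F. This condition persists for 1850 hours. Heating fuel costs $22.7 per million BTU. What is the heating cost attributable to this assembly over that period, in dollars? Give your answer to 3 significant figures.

1/0.187 = 5.348
R_total = 29.5 + 5.348 + 1.38 + 0.148 = 36.38 ft²·°F·h/BTU
Q = 2410 × (72 − 1.86) / 36.38 = 4647 BTU/h
E = 4647 × 1850 = 8597000 BTU
Cost = 8597000/10⁶ × 22.7 = $195.2

195 dollars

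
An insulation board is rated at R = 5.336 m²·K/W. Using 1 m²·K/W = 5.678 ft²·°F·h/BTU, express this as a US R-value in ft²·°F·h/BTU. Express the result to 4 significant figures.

30.30 ft²·°F·h/BTU

R_US = 5.336 × 5.678 = 30.298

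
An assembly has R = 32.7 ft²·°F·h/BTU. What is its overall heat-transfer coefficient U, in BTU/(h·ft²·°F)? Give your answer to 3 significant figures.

0.0306 BTU/(h·ft²·°F)

U = 1/R = 1/32.7 = 0.03058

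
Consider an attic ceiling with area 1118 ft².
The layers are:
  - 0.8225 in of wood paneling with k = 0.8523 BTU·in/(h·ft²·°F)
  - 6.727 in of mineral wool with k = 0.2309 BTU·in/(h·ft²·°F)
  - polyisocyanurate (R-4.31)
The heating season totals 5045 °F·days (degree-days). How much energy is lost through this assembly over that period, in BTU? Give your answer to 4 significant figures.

3934000 BTU

0.8225/0.8523 = 0.96504
6.727/0.2309 = 29.134
R_total = 0.96504 + 29.134 + 4.31 = 34.409 ft²·°F·h/BTU
E = A × HDD × 24 / R = 1118 × 5045 × 24 / 34.409 = 3934100 BTU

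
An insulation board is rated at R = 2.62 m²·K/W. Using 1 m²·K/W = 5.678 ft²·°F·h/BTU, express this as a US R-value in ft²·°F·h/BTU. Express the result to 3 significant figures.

14.9 ft²·°F·h/BTU

R_US = 2.62 × 5.678 = 14.88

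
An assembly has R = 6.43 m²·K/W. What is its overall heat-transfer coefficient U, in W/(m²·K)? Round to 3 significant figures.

0.156 W/(m²·K)

U = 1/R = 1/6.43 = 0.1555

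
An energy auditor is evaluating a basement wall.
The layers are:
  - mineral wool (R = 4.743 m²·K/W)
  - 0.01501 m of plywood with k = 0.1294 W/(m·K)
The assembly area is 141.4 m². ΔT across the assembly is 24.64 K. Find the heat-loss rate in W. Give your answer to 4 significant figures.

0.01501/0.1294 = 0.116
R_total = 4.743 + 0.116 = 4.859 m²·K/W
Q = A·ΔT/R = 141.4 × 24.64 / 4.859 = 717.04 W

717.0 W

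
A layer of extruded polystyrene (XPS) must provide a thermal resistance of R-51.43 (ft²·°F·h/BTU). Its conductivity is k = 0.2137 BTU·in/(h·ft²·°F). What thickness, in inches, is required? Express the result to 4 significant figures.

10.99 in

L = R × k = 51.43 × 0.2137 = 10.991 in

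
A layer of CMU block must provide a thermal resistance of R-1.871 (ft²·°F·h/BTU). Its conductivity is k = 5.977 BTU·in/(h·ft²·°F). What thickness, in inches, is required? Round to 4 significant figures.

L = R × k = 1.871 × 5.977 = 11.183 in

11.18 in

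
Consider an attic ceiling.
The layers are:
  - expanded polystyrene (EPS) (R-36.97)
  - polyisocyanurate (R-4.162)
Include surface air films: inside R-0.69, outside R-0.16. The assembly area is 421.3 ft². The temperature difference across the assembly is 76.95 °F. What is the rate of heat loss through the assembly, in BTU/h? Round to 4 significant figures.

772.2 BTU/h

R_total = 0.69 + 36.97 + 4.162 + 0.16 = 41.982 ft²·°F·h/BTU
Q = A·ΔT/R = 421.3 × 76.95 / 41.982 = 772.21 BTU/h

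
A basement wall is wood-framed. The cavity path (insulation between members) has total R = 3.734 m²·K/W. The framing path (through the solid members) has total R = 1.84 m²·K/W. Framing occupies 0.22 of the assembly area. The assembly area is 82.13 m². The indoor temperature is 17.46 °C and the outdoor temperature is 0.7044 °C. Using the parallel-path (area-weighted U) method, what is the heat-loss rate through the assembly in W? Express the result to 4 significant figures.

U_eff = 0.78/3.734 + 0.22/1.84 = 0.20889 + 0.11957 = 0.32846
R_eff = 1/U_eff = 3.0445 m²·K/W
Q = 82.13 × (17.46 − 0.7044) / 3.0445 = 452 W

452.0 W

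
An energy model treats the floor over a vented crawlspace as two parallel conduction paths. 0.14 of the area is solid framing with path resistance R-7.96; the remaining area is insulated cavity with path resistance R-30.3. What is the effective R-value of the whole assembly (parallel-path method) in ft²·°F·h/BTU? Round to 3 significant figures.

21.8 ft²·°F·h/BTU

U_eff = 0.86/30.3 + 0.14/7.96 = 0.02838 + 0.01759 = 0.04597
R_eff = 1/U_eff = 21.75 ft²·°F·h/BTU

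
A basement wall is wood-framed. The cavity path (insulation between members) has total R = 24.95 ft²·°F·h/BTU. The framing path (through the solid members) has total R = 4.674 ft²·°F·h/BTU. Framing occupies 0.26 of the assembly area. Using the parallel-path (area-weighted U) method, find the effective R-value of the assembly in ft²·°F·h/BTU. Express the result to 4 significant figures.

U_eff = 0.74/24.95 + 0.26/4.674 = 0.029659 + 0.055627 = 0.085286
R_eff = 1/U_eff = 11.725 ft²·°F·h/BTU

11.73 ft²·°F·h/BTU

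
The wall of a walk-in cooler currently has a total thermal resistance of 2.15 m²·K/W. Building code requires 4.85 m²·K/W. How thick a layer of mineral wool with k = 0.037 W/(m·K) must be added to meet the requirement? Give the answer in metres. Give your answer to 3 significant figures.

0.0999 m

ΔR = 4.85 − 2.15 = 2.7 m²·K/W
L = ΔR × k = 2.7 × 0.037 = 0.0999 m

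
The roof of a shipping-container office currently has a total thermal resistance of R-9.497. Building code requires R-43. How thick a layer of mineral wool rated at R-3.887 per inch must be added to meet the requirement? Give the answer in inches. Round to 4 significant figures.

8.619 in

ΔR = 43 − 9.497 = 33.503 ft²·°F·h/BTU
L = ΔR / (R/in) = 33.503/3.887 = 8.6192 in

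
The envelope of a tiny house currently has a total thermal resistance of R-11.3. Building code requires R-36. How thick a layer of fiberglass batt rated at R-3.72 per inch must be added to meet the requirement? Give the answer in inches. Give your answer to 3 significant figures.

6.64 in

ΔR = 36 − 11.3 = 24.7 ft²·°F·h/BTU
L = ΔR / (R/in) = 24.7/3.72 = 6.64 in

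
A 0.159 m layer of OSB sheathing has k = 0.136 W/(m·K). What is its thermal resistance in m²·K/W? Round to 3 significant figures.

R = L/k = 0.159/0.136 = 1.169 m²·K/W

1.17 m²·K/W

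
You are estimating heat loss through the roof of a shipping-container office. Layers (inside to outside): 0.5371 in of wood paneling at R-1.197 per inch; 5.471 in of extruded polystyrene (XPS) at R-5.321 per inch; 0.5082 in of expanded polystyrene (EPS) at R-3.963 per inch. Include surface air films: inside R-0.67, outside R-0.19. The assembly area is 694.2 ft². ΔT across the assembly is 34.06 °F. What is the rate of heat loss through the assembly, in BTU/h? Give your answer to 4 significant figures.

724.7 BTU/h

0.5371 × 1.197 = 0.64291
5.471 × 5.321 = 29.111
0.5082 × 3.963 = 2.014
R_total = 0.67 + 0.64291 + 29.111 + 2.014 + 0.19 = 32.628 ft²·°F·h/BTU
Q = A·ΔT/R = 694.2 × 34.06 / 32.628 = 724.67 BTU/h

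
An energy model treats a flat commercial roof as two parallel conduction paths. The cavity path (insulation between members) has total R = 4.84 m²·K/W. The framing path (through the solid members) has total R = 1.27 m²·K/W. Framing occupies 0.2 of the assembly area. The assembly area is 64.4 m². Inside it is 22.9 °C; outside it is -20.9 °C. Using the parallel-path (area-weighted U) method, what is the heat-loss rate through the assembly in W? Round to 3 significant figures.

U_eff = 0.8/4.84 + 0.2/1.27 = 0.1653 + 0.1575 = 0.3228
R_eff = 1/U_eff = 3.098 m²·K/W
Q = 64.4 × (22.9 − (-20.9)) / 3.098 = 910.4 W

910 W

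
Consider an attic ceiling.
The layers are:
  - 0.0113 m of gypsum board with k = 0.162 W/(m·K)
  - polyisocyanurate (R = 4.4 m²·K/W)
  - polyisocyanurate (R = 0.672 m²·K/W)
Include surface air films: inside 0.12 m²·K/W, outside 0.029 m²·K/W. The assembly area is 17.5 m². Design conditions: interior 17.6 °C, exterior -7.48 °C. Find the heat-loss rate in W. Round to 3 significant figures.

0.0113/0.162 = 0.06975
R_total = 0.12 + 0.06975 + 4.4 + 0.672 + 0.029 = 5.291 m²·K/W
Q = A·ΔT/R = 17.5 × (17.6 − (-7.48)) / 5.291 = 82.96 W

83.0 W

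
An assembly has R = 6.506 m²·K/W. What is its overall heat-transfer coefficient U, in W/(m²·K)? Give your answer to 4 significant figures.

0.1537 W/(m²·K)

U = 1/R = 1/6.506 = 0.1537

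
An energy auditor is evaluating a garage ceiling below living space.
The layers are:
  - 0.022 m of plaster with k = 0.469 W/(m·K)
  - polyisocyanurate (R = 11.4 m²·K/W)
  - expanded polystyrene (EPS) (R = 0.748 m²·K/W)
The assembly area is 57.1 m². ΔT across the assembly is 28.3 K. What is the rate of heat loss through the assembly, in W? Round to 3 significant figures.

0.022/0.469 = 0.04691
R_total = 0.04691 + 11.4 + 0.748 = 12.19 m²·K/W
Q = A·ΔT/R = 57.1 × 28.3 / 12.19 = 132.5 W

133 W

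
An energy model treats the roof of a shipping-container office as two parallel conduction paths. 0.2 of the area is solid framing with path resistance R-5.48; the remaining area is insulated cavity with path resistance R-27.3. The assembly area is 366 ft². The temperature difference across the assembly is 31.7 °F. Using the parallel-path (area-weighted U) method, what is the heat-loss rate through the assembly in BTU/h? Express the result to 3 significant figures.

U_eff = 0.8/27.3 + 0.2/5.48 = 0.0293 + 0.0365 = 0.0658
R_eff = 1/U_eff = 15.2 ft²·°F·h/BTU
Q = 366 × 31.7 / 15.2 = 763.4 BTU/h

763 BTU/h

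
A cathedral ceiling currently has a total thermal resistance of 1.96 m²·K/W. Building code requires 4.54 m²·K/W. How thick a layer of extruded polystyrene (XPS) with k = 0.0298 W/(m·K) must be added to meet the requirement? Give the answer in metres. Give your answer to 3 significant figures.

0.0769 m

ΔR = 4.54 − 1.96 = 2.58 m²·K/W
L = ΔR × k = 2.58 × 0.0298 = 0.07688 m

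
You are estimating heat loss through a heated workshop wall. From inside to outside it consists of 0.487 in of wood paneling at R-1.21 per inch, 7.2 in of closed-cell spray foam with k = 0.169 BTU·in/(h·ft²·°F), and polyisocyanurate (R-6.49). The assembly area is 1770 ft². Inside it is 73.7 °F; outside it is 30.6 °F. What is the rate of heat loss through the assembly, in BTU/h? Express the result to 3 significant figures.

1540 BTU/h

0.487 × 1.21 = 0.5893
7.2/0.169 = 42.6
R_total = 0.5893 + 42.6 + 6.49 = 49.68 ft²·°F·h/BTU
Q = A·ΔT/R = 1770 × (73.7 − 30.6) / 49.68 = 1535 BTU/h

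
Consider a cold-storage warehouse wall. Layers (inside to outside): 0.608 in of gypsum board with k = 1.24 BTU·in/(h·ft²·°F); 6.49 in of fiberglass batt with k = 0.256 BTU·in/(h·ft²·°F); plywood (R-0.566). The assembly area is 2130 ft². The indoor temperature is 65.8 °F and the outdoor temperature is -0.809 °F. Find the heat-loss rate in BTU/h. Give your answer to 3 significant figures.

5370 BTU/h

0.608/1.24 = 0.4903
6.49/0.256 = 25.35
R_total = 0.4903 + 25.35 + 0.566 = 26.41 ft²·°F·h/BTU
Q = A·ΔT/R = 2130 × (65.8 − (-0.809)) / 26.41 = 5373 BTU/h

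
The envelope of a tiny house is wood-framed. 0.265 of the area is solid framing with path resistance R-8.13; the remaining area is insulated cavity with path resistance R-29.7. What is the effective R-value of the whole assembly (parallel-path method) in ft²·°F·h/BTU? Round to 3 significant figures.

17.4 ft²·°F·h/BTU

U_eff = 0.735/29.7 + 0.265/8.13 = 0.02475 + 0.0326 = 0.05734
R_eff = 1/U_eff = 17.44 ft²·°F·h/BTU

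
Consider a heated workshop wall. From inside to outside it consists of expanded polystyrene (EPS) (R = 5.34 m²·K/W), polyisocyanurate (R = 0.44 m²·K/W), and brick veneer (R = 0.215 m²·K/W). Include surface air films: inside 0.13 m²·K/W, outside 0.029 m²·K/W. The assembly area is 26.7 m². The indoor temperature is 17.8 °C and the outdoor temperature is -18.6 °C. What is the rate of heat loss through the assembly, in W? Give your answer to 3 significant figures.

R_total = 0.13 + 5.34 + 0.44 + 0.215 + 0.029 = 6.154 m²·K/W
Q = A·ΔT/R = 26.7 × (17.8 − (-18.6)) / 6.154 = 157.9 W

158 W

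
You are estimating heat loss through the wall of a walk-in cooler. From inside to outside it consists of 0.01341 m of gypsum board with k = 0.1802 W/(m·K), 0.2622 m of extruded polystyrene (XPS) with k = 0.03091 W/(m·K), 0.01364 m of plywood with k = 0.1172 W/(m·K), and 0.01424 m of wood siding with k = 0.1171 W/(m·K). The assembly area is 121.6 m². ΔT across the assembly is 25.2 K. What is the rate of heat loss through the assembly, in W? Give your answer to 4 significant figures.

0.01341/0.1802 = 0.074417
0.2622/0.03091 = 8.4827
0.01364/0.1172 = 0.11638
0.01424/0.1171 = 0.12161
R_total = 0.074417 + 8.4827 + 0.11638 + 0.12161 = 8.7951 m²·K/W
Q = A·ΔT/R = 121.6 × 25.2 / 8.7951 = 348.41 W

348.4 W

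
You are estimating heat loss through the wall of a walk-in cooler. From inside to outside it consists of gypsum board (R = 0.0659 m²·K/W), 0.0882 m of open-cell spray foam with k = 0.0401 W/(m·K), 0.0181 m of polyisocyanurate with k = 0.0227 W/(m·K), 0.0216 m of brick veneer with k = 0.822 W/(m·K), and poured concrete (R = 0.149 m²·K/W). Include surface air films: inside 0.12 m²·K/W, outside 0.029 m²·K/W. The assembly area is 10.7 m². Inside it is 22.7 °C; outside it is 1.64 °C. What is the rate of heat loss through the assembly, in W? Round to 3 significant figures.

0.0882/0.0401 = 2.2
0.0181/0.0227 = 0.7974
0.0216/0.822 = 0.02628
R_total = 0.12 + 0.0659 + 2.2 + 0.7974 + 0.02628 + 0.149 + 0.029 = 3.387 m²·K/W
Q = A·ΔT/R = 10.7 × (22.7 − 1.64) / 3.387 = 66.53 W

66.5 W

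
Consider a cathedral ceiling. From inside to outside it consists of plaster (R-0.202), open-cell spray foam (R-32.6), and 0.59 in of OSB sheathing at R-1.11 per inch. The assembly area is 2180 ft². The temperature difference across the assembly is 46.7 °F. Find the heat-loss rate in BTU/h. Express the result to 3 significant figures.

3040 BTU/h

0.59 × 1.11 = 0.6549
R_total = 0.202 + 32.6 + 0.6549 = 33.46 ft²·°F·h/BTU
Q = A·ΔT/R = 2180 × 46.7 / 33.46 = 3043 BTU/h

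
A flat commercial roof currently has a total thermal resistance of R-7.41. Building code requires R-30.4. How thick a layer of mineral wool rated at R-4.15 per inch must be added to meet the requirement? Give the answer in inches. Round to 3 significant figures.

ΔR = 30.4 − 7.41 = 22.99 ft²·°F·h/BTU
L = ΔR / (R/in) = 22.99/4.15 = 5.54 in

5.54 in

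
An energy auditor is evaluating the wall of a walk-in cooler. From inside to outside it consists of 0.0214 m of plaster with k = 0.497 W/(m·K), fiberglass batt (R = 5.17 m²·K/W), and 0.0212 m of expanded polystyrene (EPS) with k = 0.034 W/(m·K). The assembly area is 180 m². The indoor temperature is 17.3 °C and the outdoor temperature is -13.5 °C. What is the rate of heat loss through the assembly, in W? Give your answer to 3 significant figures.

950 W

0.0214/0.497 = 0.04306
0.0212/0.034 = 0.6235
R_total = 0.04306 + 5.17 + 0.6235 = 5.837 m²·K/W
Q = A·ΔT/R = 180 × (17.3 − (-13.5)) / 5.837 = 949.9 W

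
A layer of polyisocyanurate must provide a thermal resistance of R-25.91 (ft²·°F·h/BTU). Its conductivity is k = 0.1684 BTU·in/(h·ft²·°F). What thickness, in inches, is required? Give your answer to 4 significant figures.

4.363 in

L = R × k = 25.91 × 0.1684 = 4.3632 in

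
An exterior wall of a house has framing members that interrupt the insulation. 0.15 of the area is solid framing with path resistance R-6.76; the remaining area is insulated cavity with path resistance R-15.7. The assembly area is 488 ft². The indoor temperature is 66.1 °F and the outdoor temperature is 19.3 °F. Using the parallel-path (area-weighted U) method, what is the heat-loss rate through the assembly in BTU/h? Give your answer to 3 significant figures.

1740 BTU/h

U_eff = 0.85/15.7 + 0.15/6.76 = 0.05414 + 0.02219 = 0.07633
R_eff = 1/U_eff = 13.1 ft²·°F·h/BTU
Q = 488 × (66.1 − 19.3) / 13.1 = 1743 BTU/h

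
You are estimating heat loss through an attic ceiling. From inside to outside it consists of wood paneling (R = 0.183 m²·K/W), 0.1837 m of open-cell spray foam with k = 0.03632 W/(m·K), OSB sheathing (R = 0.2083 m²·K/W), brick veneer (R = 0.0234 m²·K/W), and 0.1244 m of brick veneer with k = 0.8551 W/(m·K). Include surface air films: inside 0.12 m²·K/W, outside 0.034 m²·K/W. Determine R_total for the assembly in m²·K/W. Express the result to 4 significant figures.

0.1837/0.03632 = 5.0578
0.1244/0.8551 = 0.14548
R_total = 0.12 + 0.183 + 5.0578 + 0.2083 + 0.0234 + 0.14548 + 0.034 = 5.772 m²·K/W

5.772 m²·K/W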